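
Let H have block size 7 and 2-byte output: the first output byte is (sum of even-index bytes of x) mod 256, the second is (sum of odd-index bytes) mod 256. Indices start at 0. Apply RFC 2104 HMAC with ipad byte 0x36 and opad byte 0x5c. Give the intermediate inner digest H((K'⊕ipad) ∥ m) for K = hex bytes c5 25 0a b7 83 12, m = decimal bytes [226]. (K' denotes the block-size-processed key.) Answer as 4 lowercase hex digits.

Key hex bytes c5 25 0a b7 83 12 is 6 bytes ≤ B = 7; zero-pad to 7 bytes: K' = c5 25 0a b7 83 12 00.
K' ⊕ ipad = f3 13 3c 81 b5 24 36.
Inner input = f3 13 3c 81 b5 24 36 ∥ e2.
Inner hash: even-index sum = 538 mod 256 = 26; odd-index sum = 410 mod 256 = 154 → 1a 9a.

1a9a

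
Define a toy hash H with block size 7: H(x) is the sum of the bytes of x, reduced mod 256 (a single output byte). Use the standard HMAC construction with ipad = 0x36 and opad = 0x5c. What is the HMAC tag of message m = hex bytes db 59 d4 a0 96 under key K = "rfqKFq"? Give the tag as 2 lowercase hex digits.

d2

Key "rfqKFq" = 72 66 71 4b 46 71 is 6 bytes ≤ B = 7; zero-pad to 7 bytes: K' = 72 66 71 4b 46 71 00.
K' ⊕ ipad = 44 50 47 7d 70 47 36.  K' ⊕ opad = 2e 3a 2d 17 1a 2d 5c.
Inner input = (K'⊕ipad) ∥ m = 44 50 47 7d 70 47 36 ∥ db 59 d4 a0 96.
Inner hash: sum = 68+80+71+125+112+71+54+219+89+212+160+150 = 1411; mod 256 = 131 → 83.
Outer input = (K'⊕opad) ∥ inner = 2e 3a 2d 17 1a 2d 5c ∥ 83.
Outer hash (tag): sum = 46+58+45+23+26+45+92+131 = 466; mod 256 = 210 → d2.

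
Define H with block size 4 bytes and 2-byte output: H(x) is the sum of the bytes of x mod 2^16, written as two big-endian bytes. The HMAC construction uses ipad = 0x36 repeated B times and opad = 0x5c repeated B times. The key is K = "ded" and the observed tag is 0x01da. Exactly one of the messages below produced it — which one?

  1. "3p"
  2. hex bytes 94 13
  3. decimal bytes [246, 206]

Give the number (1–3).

2

Key "ded" = 64 65 64 is 3 bytes ≤ B = 4; zero-pad to 4 bytes: K' = 64 65 64 00.
K' ⊕ ipad = 52 53 52 36; K' ⊕ opad = 38 39 38 5c.
m1: inner = H(52 53 52 36 33 70) = 01 d0; tag = H(38 39 38 5c 01 d0) = 01d6
m2: inner = H(52 53 52 36 94 13) = 01 d4; tag = H(38 39 38 5c 01 d4) = 01da ← matches
m3: inner = H(52 53 52 36 f6 ce) = 02 f1; tag = H(38 39 38 5c 02 f1) = 01f8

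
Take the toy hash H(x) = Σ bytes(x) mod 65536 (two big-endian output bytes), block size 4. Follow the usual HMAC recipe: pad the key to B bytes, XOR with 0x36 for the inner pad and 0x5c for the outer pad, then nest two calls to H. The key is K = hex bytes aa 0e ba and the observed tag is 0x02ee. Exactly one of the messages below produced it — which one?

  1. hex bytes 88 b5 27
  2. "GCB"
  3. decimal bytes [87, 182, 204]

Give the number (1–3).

2

Key hex bytes aa 0e ba is 3 bytes ≤ B = 4; zero-pad to 4 bytes: K' = aa 0e ba 00.
K' ⊕ ipad = 9c 38 8c 36; K' ⊕ opad = f6 52 e6 5c.
m1: inner = H(9c 38 8c 36 88 b5 27) = 02 fa; tag = H(f6 52 e6 5c 02 fa) = 0386
m2: inner = H(9c 38 8c 36 47 43 42) = 02 62; tag = H(f6 52 e6 5c 02 62) = 02ee ← matches
m3: inner = H(9c 38 8c 36 57 b6 cc) = 03 6f; tag = H(f6 52 e6 5c 03 6f) = 02fc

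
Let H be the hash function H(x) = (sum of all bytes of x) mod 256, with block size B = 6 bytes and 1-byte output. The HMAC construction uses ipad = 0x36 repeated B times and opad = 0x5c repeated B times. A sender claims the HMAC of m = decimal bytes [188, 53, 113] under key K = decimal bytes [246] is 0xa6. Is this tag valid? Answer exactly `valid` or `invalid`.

Key decimal bytes [246] = f6 is 1 byte ≤ B = 6; zero-pad to 6 bytes: K' = f6 00 00 00 00 00.
K' ⊕ ipad = c0 36 36 36 36 36; K' ⊕ opad = aa 5c 5c 5c 5c 5c.
Inner hash: sum = 192+54+54+54+54+54+188+53+113 = 816; mod 256 = 48 → 30.
Outer hash (recomputed tag): sum = 170+92+92+92+92+92+48 = 678; mod 256 = 166 → a6.
Recomputed tag = a6; claimed = a6 → match.

valid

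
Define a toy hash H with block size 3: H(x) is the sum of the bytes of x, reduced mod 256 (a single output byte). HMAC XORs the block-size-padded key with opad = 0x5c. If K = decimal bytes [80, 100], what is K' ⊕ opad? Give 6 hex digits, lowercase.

0c385c

Key decimal bytes [80, 100] = 50 64 is 2 bytes ≤ B = 3; zero-pad to 3 bytes: K' = 50 64 00.
XOR each byte with 0x5c: 50⊕5c=0c, 64⊕5c=38, 00⊕5c=5c.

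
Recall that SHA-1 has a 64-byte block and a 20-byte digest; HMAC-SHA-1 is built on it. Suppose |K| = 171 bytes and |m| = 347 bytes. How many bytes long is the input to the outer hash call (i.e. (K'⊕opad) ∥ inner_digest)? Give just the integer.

Key is 171 > 64 bytes, so it is hashed to 20 bytes then zero-padded to 64: |K'| = 64.
Outer input = (K'⊕opad) ∥ H(inner) → 64 + 20 = 84 bytes.

84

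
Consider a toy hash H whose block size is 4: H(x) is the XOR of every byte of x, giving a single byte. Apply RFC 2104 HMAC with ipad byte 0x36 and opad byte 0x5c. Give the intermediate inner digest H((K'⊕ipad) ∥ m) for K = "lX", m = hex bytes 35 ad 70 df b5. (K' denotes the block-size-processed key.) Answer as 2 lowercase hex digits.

b6

Key "lX" = 6c 58 is 2 bytes ≤ B = 4; zero-pad to 4 bytes: K' = 6c 58 00 00.
K' ⊕ ipad = 5a 6e 36 36.
Inner input = 5a 6e 36 36 ∥ 35 ad 70 df b5.
Inner hash: XOR 5a⊕6e⊕36⊕36⊕35⊕ad⊕70⊕df⊕b5 = b6.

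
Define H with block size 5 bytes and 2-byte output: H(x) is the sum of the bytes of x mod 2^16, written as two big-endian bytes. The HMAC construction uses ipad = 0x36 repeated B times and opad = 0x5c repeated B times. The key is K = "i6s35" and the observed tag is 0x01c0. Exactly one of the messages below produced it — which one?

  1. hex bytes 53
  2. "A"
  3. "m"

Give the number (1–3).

3

Key "i6s35" = 69 36 73 33 35 is exactly B = 5 bytes: K' = 69 36 73 33 35.
K' ⊕ ipad = 5f 00 45 05 03; K' ⊕ opad = 35 6a 2f 6f 69.
m1: inner = H(5f 00 45 05 03 53) = 00 ff; tag = H(35 6a 2f 6f 69 00 ff) = 02a5
m2: inner = H(5f 00 45 05 03 41) = 00 ed; tag = H(35 6a 2f 6f 69 00 ed) = 0293
m3: inner = H(5f 00 45 05 03 6d) = 01 19; tag = H(35 6a 2f 6f 69 01 19) = 01c0 ← matches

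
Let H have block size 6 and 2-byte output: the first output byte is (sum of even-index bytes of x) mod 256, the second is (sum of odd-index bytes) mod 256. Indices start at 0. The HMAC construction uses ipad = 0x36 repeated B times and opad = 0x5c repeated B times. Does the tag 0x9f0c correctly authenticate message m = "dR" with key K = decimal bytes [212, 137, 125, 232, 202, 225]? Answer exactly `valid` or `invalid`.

Key decimal bytes [212, 137, 125, 232, 202, 225] = d4 89 7d e8 ca e1 is exactly B = 6 bytes: K' = d4 89 7d e8 ca e1.
K' ⊕ ipad = e2 bf 4b de fc d7; K' ⊕ opad = 88 d5 21 b4 96 bd.
Inner hash: even-index sum = 653 mod 256 = 141; odd-index sum = 710 mod 256 = 198 → 8d c6.
Outer hash (recomputed tag): even-index sum = 460 mod 256 = 204; odd-index sum = 780 mod 256 = 12 → cc 0c.
Recomputed tag = cc0c; claimed = 9f0c → mismatch.

invalid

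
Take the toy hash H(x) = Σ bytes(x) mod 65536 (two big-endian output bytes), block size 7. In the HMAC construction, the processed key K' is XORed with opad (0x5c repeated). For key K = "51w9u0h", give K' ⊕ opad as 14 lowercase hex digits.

696d2b65296c34

Key "51w9u0h" = 35 31 77 39 75 30 68 is exactly B = 7 bytes: K' = 35 31 77 39 75 30 68.
XOR each byte with 0x5c: 35⊕5c=69, 31⊕5c=6d, 77⊕5c=2b, 39⊕5c=65, 75⊕5c=29, 30⊕5c=6c, 68⊕5c=34.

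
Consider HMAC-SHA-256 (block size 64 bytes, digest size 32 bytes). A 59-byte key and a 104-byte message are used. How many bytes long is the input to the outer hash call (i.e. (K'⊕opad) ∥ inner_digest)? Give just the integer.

Key is 59 ≤ 64 bytes, zero-padded: |K'| = 64.
Outer input = (K'⊕opad) ∥ H(inner) → 64 + 32 = 96 bytes.

96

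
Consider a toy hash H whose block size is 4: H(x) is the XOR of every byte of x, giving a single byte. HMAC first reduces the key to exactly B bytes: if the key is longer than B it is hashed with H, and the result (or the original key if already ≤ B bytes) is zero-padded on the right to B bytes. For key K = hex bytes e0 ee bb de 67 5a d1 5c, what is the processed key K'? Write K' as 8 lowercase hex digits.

|K| = 8 > B = 4, so first hash the key.
H(K): XOR e0⊕ee⊕bb⊕de⊕67⊕5a⊕d1⊕5c = db.
Zero-pad H(K) = db to 4 bytes: K' = db 00 00 00.

db000000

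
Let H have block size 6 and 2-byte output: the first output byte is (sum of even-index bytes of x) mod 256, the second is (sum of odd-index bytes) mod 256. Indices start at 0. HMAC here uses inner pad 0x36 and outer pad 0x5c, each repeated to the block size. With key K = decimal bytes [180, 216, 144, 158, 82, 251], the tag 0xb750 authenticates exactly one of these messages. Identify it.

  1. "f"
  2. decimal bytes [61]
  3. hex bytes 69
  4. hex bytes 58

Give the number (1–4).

Key decimal bytes [180, 216, 144, 158, 82, 251] = b4 d8 90 9e 52 fb is exactly B = 6 bytes: K' = b4 d8 90 9e 52 fb.
K' ⊕ ipad = 82 ee a6 a8 64 cd; K' ⊕ opad = e8 84 cc c2 0e a7.
m1: inner = H(82 ee a6 a8 64 cd 66) = f2 63; tag = H(e8 84 cc c2 0e a7 f2 63) = b450
m2: inner = H(82 ee a6 a8 64 cd 3d) = c9 63; tag = H(e8 84 cc c2 0e a7 c9 63) = 8b50
m3: inner = H(82 ee a6 a8 64 cd 69) = f5 63; tag = H(e8 84 cc c2 0e a7 f5 63) = b750 ← matches
m4: inner = H(82 ee a6 a8 64 cd 58) = e4 63; tag = H(e8 84 cc c2 0e a7 e4 63) = a650

3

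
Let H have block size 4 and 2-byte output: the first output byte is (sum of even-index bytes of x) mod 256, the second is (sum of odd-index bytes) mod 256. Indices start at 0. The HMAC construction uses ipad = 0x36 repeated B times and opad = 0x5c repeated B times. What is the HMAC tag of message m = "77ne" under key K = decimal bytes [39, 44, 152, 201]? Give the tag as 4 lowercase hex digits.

Key decimal bytes [39, 44, 152, 201] = 27 2c 98 c9 is exactly B = 4 bytes: K' = 27 2c 98 c9.
K' ⊕ ipad = 11 1a ae ff.  K' ⊕ opad = 7b 70 c4 95.
Inner input = (K'⊕ipad) ∥ m = 11 1a ae ff ∥ 37 37 6e 65.
Inner hash: even-index sum = 356 mod 256 = 100; odd-index sum = 437 mod 256 = 181 → 64 b5.
Outer input = (K'⊕opad) ∥ inner = 7b 70 c4 95 ∥ 64 b5.
Outer hash (tag): even-index sum = 419 mod 256 = 163; odd-index sum = 442 mod 256 = 186 → a3 ba.

a3ba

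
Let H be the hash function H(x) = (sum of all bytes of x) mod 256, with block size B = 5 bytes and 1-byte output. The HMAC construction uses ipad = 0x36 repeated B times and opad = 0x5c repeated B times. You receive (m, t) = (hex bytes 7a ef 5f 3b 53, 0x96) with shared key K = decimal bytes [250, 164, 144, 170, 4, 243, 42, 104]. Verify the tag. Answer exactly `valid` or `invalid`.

invalid

Key decimal bytes [250, 164, 144, 170, 4, 243, 42, 104] = fa a4 90 aa 04 f3 2a 68 is 8 bytes > B = 5, so hash it first: H(key) = 61, then zero-pad to 5 bytes: K' = 61 00 00 00 00.
K' ⊕ ipad = 57 36 36 36 36; K' ⊕ opad = 3d 5c 5c 5c 5c.
Inner hash: sum = 87+54+54+54+54+122+239+95+59+83 = 901; mod 256 = 133 → 85.
Outer hash (recomputed tag): sum = 61+92+92+92+92+133 = 562; mod 256 = 50 → 32.
Recomputed tag = 32; claimed = 96 → mismatch.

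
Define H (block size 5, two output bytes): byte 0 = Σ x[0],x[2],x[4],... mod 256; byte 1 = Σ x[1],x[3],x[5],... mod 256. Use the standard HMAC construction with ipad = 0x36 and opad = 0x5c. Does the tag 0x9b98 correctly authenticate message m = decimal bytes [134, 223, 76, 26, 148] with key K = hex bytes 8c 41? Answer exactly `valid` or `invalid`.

Key hex bytes 8c 41 is 2 bytes ≤ B = 5; zero-pad to 5 bytes: K' = 8c 41 00 00 00.
K' ⊕ ipad = ba 77 36 36 36; K' ⊕ opad = d0 1d 5c 5c 5c.
Inner hash: even-index sum = 543 mod 256 = 31; odd-index sum = 531 mod 256 = 19 → 1f 13.
Outer hash (recomputed tag): even-index sum = 411 mod 256 = 155; odd-index sum = 152 mod 256 = 152 → 9b 98.
Recomputed tag = 9b98; claimed = 9b98 → match.

valid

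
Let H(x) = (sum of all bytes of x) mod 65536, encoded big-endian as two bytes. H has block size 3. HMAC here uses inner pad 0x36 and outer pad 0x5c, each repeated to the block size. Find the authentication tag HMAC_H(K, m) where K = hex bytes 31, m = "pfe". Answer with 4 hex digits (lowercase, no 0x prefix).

Key hex bytes 31 is 1 byte ≤ B = 3; zero-pad to 3 bytes: K' = 31 00 00.
K' ⊕ ipad = 07 36 36.  K' ⊕ opad = 6d 5c 5c.
Inner input = (K'⊕ipad) ∥ m = 07 36 36 ∥ 70 66 65.
Inner hash: sum = 7+54+54+112+102+101 = 430 → 01 ae.
Outer input = (K'⊕opad) ∥ inner = 6d 5c 5c ∥ 01 ae.
Outer hash (tag): sum = 109+92+92+1+174 = 468 → 01 d4.

01d4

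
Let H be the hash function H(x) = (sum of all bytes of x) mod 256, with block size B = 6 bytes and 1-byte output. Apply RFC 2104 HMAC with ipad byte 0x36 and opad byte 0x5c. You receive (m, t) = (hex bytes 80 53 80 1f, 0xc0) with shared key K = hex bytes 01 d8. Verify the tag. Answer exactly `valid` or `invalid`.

valid

Key hex bytes 01 d8 is 2 bytes ≤ B = 6; zero-pad to 6 bytes: K' = 01 d8 00 00 00 00.
K' ⊕ ipad = 37 ee 36 36 36 36; K' ⊕ opad = 5d 84 5c 5c 5c 5c.
Inner hash: sum = 55+238+54+54+54+54+128+83+128+31 = 879; mod 256 = 111 → 6f.
Outer hash (recomputed tag): sum = 93+132+92+92+92+92+111 = 704; mod 256 = 192 → c0.
Recomputed tag = c0; claimed = c0 → match.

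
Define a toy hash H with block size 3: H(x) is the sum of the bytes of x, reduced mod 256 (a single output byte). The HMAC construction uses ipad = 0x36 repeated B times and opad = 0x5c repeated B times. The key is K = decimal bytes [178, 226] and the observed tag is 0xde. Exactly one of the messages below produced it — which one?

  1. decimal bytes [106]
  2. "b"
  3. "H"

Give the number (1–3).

Key decimal bytes [178, 226] = b2 e2 is 2 bytes ≤ B = 3; zero-pad to 3 bytes: K' = b2 e2 00.
K' ⊕ ipad = 84 d4 36; K' ⊕ opad = ee be 5c.
m1: inner = H(84 d4 36 6a) = f8; tag = H(ee be 5c f8) = 00
m2: inner = H(84 d4 36 62) = f0; tag = H(ee be 5c f0) = f8
m3: inner = H(84 d4 36 48) = d6; tag = H(ee be 5c d6) = de ← matches

3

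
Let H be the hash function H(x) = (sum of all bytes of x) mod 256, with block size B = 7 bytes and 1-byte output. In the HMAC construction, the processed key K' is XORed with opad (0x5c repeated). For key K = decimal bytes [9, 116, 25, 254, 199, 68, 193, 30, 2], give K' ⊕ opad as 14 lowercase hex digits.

Key decimal bytes [9, 116, 25, 254, 199, 68, 193, 30, 2] = 09 74 19 fe c7 44 c1 1e 02 is 9 bytes > B = 7, so hash it first: H(key) = 80, then zero-pad to 7 bytes: K' = 80 00 00 00 00 00 00.
XOR each byte with 0x5c: 80⊕5c=dc, 00⊕5c=5c, 00⊕5c=5c, 00⊕5c=5c, 00⊕5c=5c, 00⊕5c=5c, 00⊕5c=5c.

dc5c5c5c5c5c5c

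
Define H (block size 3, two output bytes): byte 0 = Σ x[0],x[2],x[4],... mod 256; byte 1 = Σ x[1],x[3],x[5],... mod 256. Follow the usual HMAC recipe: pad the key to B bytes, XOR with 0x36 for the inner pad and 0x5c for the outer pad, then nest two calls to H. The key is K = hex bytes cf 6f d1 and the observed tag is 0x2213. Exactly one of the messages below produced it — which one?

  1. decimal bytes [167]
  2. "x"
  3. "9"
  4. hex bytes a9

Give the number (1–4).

Key hex bytes cf 6f d1 is exactly B = 3 bytes: K' = cf 6f d1.
K' ⊕ ipad = f9 59 e7; K' ⊕ opad = 93 33 8d.
m1: inner = H(f9 59 e7 a7) = e0 00; tag = H(93 33 8d e0 00) = 2013
m2: inner = H(f9 59 e7 78) = e0 d1; tag = H(93 33 8d e0 d1) = f113
m3: inner = H(f9 59 e7 39) = e0 92; tag = H(93 33 8d e0 92) = b213
m4: inner = H(f9 59 e7 a9) = e0 02; tag = H(93 33 8d e0 02) = 2213 ← matches

4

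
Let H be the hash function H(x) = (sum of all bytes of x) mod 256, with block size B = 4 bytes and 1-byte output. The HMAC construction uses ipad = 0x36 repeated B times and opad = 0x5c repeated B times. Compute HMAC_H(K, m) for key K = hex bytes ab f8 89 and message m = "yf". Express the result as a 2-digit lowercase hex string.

0b

Key hex bytes ab f8 89 is 3 bytes ≤ B = 4; zero-pad to 4 bytes: K' = ab f8 89 00.
K' ⊕ ipad = 9d ce bf 36.  K' ⊕ opad = f7 a4 d5 5c.
Inner input = (K'⊕ipad) ∥ m = 9d ce bf 36 ∥ 79 66.
Inner hash: sum = 157+206+191+54+121+102 = 831; mod 256 = 63 → 3f.
Outer input = (K'⊕opad) ∥ inner = f7 a4 d5 5c ∥ 3f.
Outer hash (tag): sum = 247+164+213+92+63 = 779; mod 256 = 11 → 0b.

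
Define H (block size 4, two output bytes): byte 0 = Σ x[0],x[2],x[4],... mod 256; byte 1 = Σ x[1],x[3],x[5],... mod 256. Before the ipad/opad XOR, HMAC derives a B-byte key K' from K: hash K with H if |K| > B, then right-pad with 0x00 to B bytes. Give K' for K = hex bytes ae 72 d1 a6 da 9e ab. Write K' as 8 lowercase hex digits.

04b60000

|K| = 7 > B = 4, so first hash the key.
H(K): even-index sum = 772 mod 256 = 4; odd-index sum = 438 mod 256 = 182 → 04 b6.
Zero-pad H(K) = 04 b6 to 4 bytes: K' = 04 b6 00 00.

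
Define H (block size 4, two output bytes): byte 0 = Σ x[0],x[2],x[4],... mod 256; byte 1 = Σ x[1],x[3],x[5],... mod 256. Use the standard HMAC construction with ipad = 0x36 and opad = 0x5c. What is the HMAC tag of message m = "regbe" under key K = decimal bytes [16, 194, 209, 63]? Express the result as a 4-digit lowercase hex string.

Key decimal bytes [16, 194, 209, 63] = 10 c2 d1 3f is exactly B = 4 bytes: K' = 10 c2 d1 3f.
K' ⊕ ipad = 26 f4 e7 09.  K' ⊕ opad = 4c 9e 8d 63.
Inner input = (K'⊕ipad) ∥ m = 26 f4 e7 09 ∥ 72 65 67 62 65.
Inner hash: even-index sum = 587 mod 256 = 75; odd-index sum = 452 mod 256 = 196 → 4b c4.
Outer input = (K'⊕opad) ∥ inner = 4c 9e 8d 63 ∥ 4b c4.
Outer hash (tag): even-index sum = 292 mod 256 = 36; odd-index sum = 453 mod 256 = 197 → 24 c5.

24c5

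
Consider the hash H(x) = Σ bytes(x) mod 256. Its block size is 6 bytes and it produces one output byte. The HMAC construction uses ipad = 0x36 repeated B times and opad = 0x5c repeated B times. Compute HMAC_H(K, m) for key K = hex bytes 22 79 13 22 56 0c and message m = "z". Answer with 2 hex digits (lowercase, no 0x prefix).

7a

Key hex bytes 22 79 13 22 56 0c is exactly B = 6 bytes: K' = 22 79 13 22 56 0c.
K' ⊕ ipad = 14 4f 25 14 60 3a.  K' ⊕ opad = 7e 25 4f 7e 0a 50.
Inner input = (K'⊕ipad) ∥ m = 14 4f 25 14 60 3a ∥ 7a.
Inner hash: sum = 20+79+37+20+96+58+122 = 432; mod 256 = 176 → b0.
Outer input = (K'⊕opad) ∥ inner = 7e 25 4f 7e 0a 50 ∥ b0.
Outer hash (tag): sum = 126+37+79+126+10+80+176 = 634; mod 256 = 122 → 7a.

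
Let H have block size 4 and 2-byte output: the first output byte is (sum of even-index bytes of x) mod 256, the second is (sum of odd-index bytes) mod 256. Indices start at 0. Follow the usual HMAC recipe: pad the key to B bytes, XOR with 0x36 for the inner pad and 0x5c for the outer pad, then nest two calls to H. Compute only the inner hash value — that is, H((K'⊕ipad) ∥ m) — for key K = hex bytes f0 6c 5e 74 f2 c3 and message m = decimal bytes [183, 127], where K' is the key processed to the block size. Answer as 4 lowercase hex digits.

634a

Key hex bytes f0 6c 5e 74 f2 c3 is 6 bytes > B = 4, so hash it first: H(key) = 40 a3, then zero-pad to 4 bytes: K' = 40 a3 00 00.
K' ⊕ ipad = 76 95 36 36.
Inner input = 76 95 36 36 ∥ b7 7f.
Inner hash: even-index sum = 355 mod 256 = 99; odd-index sum = 330 mod 256 = 74 → 63 4a.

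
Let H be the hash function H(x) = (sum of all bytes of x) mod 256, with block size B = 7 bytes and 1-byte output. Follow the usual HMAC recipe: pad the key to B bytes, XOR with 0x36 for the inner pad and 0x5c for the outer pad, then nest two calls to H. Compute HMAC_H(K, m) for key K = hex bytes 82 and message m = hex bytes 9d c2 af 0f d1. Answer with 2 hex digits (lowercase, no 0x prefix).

Key hex bytes 82 is 1 byte ≤ B = 7; zero-pad to 7 bytes: K' = 82 00 00 00 00 00 00.
K' ⊕ ipad = b4 36 36 36 36 36 36.  K' ⊕ opad = de 5c 5c 5c 5c 5c 5c.
Inner input = (K'⊕ipad) ∥ m = b4 36 36 36 36 36 36 ∥ 9d c2 af 0f d1.
Inner hash: sum = 180+54+54+54+54+54+54+157+194+175+15+209 = 1254; mod 256 = 230 → e6.
Outer input = (K'⊕opad) ∥ inner = de 5c 5c 5c 5c 5c 5c ∥ e6.
Outer hash (tag): sum = 222+92+92+92+92+92+92+230 = 1004; mod 256 = 236 → ec.

ec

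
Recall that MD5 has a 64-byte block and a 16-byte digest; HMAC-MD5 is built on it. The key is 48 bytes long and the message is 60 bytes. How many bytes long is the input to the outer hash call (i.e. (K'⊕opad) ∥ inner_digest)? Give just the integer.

Key is 48 ≤ 64 bytes, zero-padded: |K'| = 64.
Outer input = (K'⊕opad) ∥ H(inner) → 64 + 16 = 80 bytes.

80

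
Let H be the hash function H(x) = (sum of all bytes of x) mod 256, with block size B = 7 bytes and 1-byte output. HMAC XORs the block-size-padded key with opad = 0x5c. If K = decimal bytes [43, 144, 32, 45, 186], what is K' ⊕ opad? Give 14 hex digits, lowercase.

Key decimal bytes [43, 144, 32, 45, 186] = 2b 90 20 2d ba is 5 bytes ≤ B = 7; zero-pad to 7 bytes: K' = 2b 90 20 2d ba 00 00.
XOR each byte with 0x5c: 2b⊕5c=77, 90⊕5c=cc, 20⊕5c=7c, 2d⊕5c=71, ba⊕5c=e6, 00⊕5c=5c, 00⊕5c=5c.

77cc7c71e65c5c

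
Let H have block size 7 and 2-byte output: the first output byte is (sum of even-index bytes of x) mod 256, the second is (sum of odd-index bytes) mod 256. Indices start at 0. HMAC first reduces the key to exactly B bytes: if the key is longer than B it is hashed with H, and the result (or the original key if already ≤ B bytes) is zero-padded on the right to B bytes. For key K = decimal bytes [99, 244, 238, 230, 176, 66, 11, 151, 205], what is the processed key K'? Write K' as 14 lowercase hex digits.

|K| = 9 > B = 7, so first hash the key.
H(K): even-index sum = 729 mod 256 = 217; odd-index sum = 691 mod 256 = 179 → d9 b3.
Zero-pad H(K) = d9 b3 to 7 bytes: K' = d9 b3 00 00 00 00 00.

d9b30000000000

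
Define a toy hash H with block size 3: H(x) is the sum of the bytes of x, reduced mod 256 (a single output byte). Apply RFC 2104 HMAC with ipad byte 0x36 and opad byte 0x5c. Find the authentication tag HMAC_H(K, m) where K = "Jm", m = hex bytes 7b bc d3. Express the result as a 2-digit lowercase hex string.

Key "Jm" = 4a 6d is 2 bytes ≤ B = 3; zero-pad to 3 bytes: K' = 4a 6d 00.
K' ⊕ ipad = 7c 5b 36.  K' ⊕ opad = 16 31 5c.
Inner input = (K'⊕ipad) ∥ m = 7c 5b 36 ∥ 7b bc d3.
Inner hash: sum = 124+91+54+123+188+211 = 791; mod 256 = 23 → 17.
Outer input = (K'⊕opad) ∥ inner = 16 31 5c ∥ 17.
Outer hash (tag): sum = 22+49+92+23 = 186 → ba.

ba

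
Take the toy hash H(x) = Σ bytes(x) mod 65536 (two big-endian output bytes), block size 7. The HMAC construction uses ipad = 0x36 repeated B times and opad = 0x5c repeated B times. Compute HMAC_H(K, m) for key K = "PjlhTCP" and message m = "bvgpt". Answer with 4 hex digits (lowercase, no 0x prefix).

01b7

Key "PjlhTCP" = 50 6a 6c 68 54 43 50 is exactly B = 7 bytes: K' = 50 6a 6c 68 54 43 50.
K' ⊕ ipad = 66 5c 5a 5e 62 75 66.  K' ⊕ opad = 0c 36 30 34 08 1f 0c.
Inner input = (K'⊕ipad) ∥ m = 66 5c 5a 5e 62 75 66 ∥ 62 76 67 70 74.
Inner hash: sum = 102+92+90+94+98+117+102+98+118+103+112+116 = 1242 → 04 da.
Outer input = (K'⊕opad) ∥ inner = 0c 36 30 34 08 1f 0c ∥ 04 da.
Outer hash (tag): sum = 12+54+48+52+8+31+12+4+218 = 439 → 01 b7.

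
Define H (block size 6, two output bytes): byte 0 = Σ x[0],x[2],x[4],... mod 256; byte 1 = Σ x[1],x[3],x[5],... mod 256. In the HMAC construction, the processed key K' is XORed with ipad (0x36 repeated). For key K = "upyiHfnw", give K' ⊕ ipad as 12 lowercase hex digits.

Key "upyiHfnw" = 75 70 79 69 48 66 6e 77 is 8 bytes > B = 6, so hash it first: H(key) = a4 b6, then zero-pad to 6 bytes: K' = a4 b6 00 00 00 00.
XOR each byte with 0x36: a4⊕36=92, b6⊕36=80, 00⊕36=36, 00⊕36=36, 00⊕36=36, 00⊕36=36.

928036363636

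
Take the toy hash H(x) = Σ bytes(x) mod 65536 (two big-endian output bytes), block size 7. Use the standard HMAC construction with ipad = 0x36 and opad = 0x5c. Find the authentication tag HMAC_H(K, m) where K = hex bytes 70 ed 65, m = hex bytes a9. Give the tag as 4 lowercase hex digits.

Key hex bytes 70 ed 65 is 3 bytes ≤ B = 7; zero-pad to 7 bytes: K' = 70 ed 65 00 00 00 00.
K' ⊕ ipad = 46 db 53 36 36 36 36.  K' ⊕ opad = 2c b1 39 5c 5c 5c 5c.
Inner input = (K'⊕ipad) ∥ m = 46 db 53 36 36 36 36 ∥ a9.
Inner hash: sum = 70+219+83+54+54+54+54+169 = 757 → 02 f5.
Outer input = (K'⊕opad) ∥ inner = 2c b1 39 5c 5c 5c 5c ∥ 02 f5.
Outer hash (tag): sum = 44+177+57+92+92+92+92+2+245 = 893 → 03 7d.

037d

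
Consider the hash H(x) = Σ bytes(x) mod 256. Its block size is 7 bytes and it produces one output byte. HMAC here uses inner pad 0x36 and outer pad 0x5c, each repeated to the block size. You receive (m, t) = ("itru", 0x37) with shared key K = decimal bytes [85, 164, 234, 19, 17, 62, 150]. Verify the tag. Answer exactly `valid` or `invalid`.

invalid

Key decimal bytes [85, 164, 234, 19, 17, 62, 150] = 55 a4 ea 13 11 3e 96 is exactly B = 7 bytes: K' = 55 a4 ea 13 11 3e 96.
K' ⊕ ipad = 63 92 dc 25 27 08 a0; K' ⊕ opad = 09 f8 b6 4f 4d 62 ca.
Inner hash: sum = 99+146+220+37+39+8+160+105+116+114+117 = 1161; mod 256 = 137 → 89.
Outer hash (recomputed tag): sum = 9+248+182+79+77+98+202+137 = 1032; mod 256 = 8 → 08.
Recomputed tag = 08; claimed = 37 → mismatch.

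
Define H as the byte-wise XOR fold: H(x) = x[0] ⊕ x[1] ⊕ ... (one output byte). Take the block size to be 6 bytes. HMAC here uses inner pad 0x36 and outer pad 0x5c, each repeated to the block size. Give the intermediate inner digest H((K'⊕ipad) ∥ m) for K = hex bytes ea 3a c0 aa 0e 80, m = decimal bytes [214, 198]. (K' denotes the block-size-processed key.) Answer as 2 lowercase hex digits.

Key hex bytes ea 3a c0 aa 0e 80 is exactly B = 6 bytes: K' = ea 3a c0 aa 0e 80.
K' ⊕ ipad = dc 0c f6 9c 38 b6.
Inner input = dc 0c f6 9c 38 b6 ∥ d6 c6.
Inner hash: XOR dc⊕0c⊕f6⊕9c⊕38⊕b6⊕d6⊕c6 = 24.

24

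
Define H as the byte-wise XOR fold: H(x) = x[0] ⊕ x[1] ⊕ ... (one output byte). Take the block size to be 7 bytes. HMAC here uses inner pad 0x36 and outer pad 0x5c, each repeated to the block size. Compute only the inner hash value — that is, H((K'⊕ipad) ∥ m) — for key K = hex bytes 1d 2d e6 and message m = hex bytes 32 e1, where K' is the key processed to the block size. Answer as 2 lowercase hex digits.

33

Key hex bytes 1d 2d e6 is 3 bytes ≤ B = 7; zero-pad to 7 bytes: K' = 1d 2d e6 00 00 00 00.
K' ⊕ ipad = 2b 1b d0 36 36 36 36.
Inner input = 2b 1b d0 36 36 36 36 ∥ 32 e1.
Inner hash: XOR 2b⊕1b⊕d0⊕36⊕36⊕36⊕36⊕32⊕e1 = 33.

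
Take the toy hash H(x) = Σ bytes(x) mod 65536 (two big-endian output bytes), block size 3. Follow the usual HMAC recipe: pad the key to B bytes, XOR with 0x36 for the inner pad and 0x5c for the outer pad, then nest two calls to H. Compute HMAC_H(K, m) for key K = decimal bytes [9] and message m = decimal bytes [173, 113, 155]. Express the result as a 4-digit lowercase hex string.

0173

Key decimal bytes [9] = 09 is 1 byte ≤ B = 3; zero-pad to 3 bytes: K' = 09 00 00.
K' ⊕ ipad = 3f 36 36.  K' ⊕ opad = 55 5c 5c.
Inner input = (K'⊕ipad) ∥ m = 3f 36 36 ∥ ad 71 9b.
Inner hash: sum = 63+54+54+173+113+155 = 612 → 02 64.
Outer input = (K'⊕opad) ∥ inner = 55 5c 5c ∥ 02 64.
Outer hash (tag): sum = 85+92+92+2+100 = 371 → 01 73.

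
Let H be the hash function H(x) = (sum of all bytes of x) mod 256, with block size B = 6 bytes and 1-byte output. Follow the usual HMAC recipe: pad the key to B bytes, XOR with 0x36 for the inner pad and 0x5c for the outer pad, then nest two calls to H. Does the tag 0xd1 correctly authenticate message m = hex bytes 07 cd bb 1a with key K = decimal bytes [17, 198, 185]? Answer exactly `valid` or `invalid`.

valid

Key decimal bytes [17, 198, 185] = 11 c6 b9 is 3 bytes ≤ B = 6; zero-pad to 6 bytes: K' = 11 c6 b9 00 00 00.
K' ⊕ ipad = 27 f0 8f 36 36 36; K' ⊕ opad = 4d 9a e5 5c 5c 5c.
Inner hash: sum = 39+240+143+54+54+54+7+205+187+26 = 1009; mod 256 = 241 → f1.
Outer hash (recomputed tag): sum = 77+154+229+92+92+92+241 = 977; mod 256 = 209 → d1.
Recomputed tag = d1; claimed = d1 → match.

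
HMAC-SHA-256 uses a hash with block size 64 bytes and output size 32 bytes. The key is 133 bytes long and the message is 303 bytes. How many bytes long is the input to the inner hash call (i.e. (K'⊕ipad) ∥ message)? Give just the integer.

367

Key is 133 > 64 bytes, so it is hashed to 32 bytes then zero-padded to 64: |K'| = 64.
Inner input = (K'⊕ipad) ∥ m → 64 + 303 = 367 bytes.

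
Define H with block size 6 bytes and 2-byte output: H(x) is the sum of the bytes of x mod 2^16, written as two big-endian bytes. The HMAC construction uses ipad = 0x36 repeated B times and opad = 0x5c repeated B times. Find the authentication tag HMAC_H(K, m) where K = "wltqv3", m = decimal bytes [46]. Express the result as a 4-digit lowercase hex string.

01e1

Key "wltqv3" = 77 6c 74 71 76 33 is exactly B = 6 bytes: K' = 77 6c 74 71 76 33.
K' ⊕ ipad = 41 5a 42 47 40 05.  K' ⊕ opad = 2b 30 28 2d 2a 6f.
Inner input = (K'⊕ipad) ∥ m = 41 5a 42 47 40 05 ∥ 2e.
Inner hash: sum = 65+90+66+71+64+5+46 = 407 → 01 97.
Outer input = (K'⊕opad) ∥ inner = 2b 30 28 2d 2a 6f ∥ 01 97.
Outer hash (tag): sum = 43+48+40+45+42+111+1+151 = 481 → 01 e1.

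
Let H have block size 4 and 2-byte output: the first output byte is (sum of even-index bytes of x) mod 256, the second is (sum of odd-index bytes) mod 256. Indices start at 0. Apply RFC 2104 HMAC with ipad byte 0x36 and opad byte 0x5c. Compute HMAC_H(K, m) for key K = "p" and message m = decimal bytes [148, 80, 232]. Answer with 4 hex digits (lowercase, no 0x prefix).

8074

Key "p" = 70 is 1 byte ≤ B = 4; zero-pad to 4 bytes: K' = 70 00 00 00.
K' ⊕ ipad = 46 36 36 36.  K' ⊕ opad = 2c 5c 5c 5c.
Inner input = (K'⊕ipad) ∥ m = 46 36 36 36 ∥ 94 50 e8.
Inner hash: even-index sum = 504 mod 256 = 248; odd-index sum = 188 mod 256 = 188 → f8 bc.
Outer input = (K'⊕opad) ∥ inner = 2c 5c 5c 5c ∥ f8 bc.
Outer hash (tag): even-index sum = 384 mod 256 = 128; odd-index sum = 372 mod 256 = 116 → 80 74.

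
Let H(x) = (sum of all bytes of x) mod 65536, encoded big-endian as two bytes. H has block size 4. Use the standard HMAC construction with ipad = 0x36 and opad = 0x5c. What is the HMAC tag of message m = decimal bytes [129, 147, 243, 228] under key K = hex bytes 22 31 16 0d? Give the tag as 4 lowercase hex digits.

Key hex bytes 22 31 16 0d is exactly B = 4 bytes: K' = 22 31 16 0d.
K' ⊕ ipad = 14 07 20 3b.  K' ⊕ opad = 7e 6d 4a 51.
Inner input = (K'⊕ipad) ∥ m = 14 07 20 3b ∥ 81 93 f3 e4.
Inner hash: sum = 20+7+32+59+129+147+243+228 = 865 → 03 61.
Outer input = (K'⊕opad) ∥ inner = 7e 6d 4a 51 ∥ 03 61.
Outer hash (tag): sum = 126+109+74+81+3+97 = 490 → 01 ea.

01ea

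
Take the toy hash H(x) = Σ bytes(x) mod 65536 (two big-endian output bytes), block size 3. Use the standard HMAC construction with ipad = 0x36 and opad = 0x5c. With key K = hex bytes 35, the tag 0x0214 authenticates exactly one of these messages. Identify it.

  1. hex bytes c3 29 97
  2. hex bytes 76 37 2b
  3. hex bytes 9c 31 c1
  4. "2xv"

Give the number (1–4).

1

Key hex bytes 35 is 1 byte ≤ B = 3; zero-pad to 3 bytes: K' = 35 00 00.
K' ⊕ ipad = 03 36 36; K' ⊕ opad = 69 5c 5c.
m1: inner = H(03 36 36 c3 29 97) = 01 f2; tag = H(69 5c 5c 01 f2) = 0214 ← matches
m2: inner = H(03 36 36 76 37 2b) = 01 47; tag = H(69 5c 5c 01 47) = 0169
m3: inner = H(03 36 36 9c 31 c1) = 01 fd; tag = H(69 5c 5c 01 fd) = 021f
m4: inner = H(03 36 36 32 78 76) = 01 8f; tag = H(69 5c 5c 01 8f) = 01b1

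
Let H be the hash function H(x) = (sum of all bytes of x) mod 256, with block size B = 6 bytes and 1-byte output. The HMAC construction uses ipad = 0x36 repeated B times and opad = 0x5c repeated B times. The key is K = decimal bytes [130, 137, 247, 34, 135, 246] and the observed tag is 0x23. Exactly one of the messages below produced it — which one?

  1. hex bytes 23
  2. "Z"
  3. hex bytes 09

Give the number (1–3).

Key decimal bytes [130, 137, 247, 34, 135, 246] = 82 89 f7 22 87 f6 is exactly B = 6 bytes: K' = 82 89 f7 22 87 f6.
K' ⊕ ipad = b4 bf c1 14 b1 c0; K' ⊕ opad = de d5 ab 7e db aa.
m1: inner = H(b4 bf c1 14 b1 c0 23) = dc; tag = H(de d5 ab 7e db aa dc) = 3d
m2: inner = H(b4 bf c1 14 b1 c0 5a) = 13; tag = H(de d5 ab 7e db aa 13) = 74
m3: inner = H(b4 bf c1 14 b1 c0 09) = c2; tag = H(de d5 ab 7e db aa c2) = 23 ← matches

3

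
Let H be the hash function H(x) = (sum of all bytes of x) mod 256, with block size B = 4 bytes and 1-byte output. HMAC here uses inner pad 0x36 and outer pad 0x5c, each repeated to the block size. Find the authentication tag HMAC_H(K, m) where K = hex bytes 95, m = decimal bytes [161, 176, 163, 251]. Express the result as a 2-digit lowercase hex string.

11

Key hex bytes 95 is 1 byte ≤ B = 4; zero-pad to 4 bytes: K' = 95 00 00 00.
K' ⊕ ipad = a3 36 36 36.  K' ⊕ opad = c9 5c 5c 5c.
Inner input = (K'⊕ipad) ∥ m = a3 36 36 36 ∥ a1 b0 a3 fb.
Inner hash: sum = 163+54+54+54+161+176+163+251 = 1076; mod 256 = 52 → 34.
Outer input = (K'⊕opad) ∥ inner = c9 5c 5c 5c ∥ 34.
Outer hash (tag): sum = 201+92+92+92+52 = 529; mod 256 = 17 → 11.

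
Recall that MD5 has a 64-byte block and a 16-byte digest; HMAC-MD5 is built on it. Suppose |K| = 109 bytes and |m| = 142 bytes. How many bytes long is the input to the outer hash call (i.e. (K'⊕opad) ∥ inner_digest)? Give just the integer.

80

Key is 109 > 64 bytes, so it is hashed to 16 bytes then zero-padded to 64: |K'| = 64.
Outer input = (K'⊕opad) ∥ H(inner) → 64 + 16 = 80 bytes.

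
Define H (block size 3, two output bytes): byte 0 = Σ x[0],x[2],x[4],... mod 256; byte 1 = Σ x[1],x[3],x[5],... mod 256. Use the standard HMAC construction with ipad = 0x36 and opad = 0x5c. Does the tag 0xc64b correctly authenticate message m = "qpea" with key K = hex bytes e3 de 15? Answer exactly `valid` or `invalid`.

Key hex bytes e3 de 15 is exactly B = 3 bytes: K' = e3 de 15.
K' ⊕ ipad = d5 e8 23; K' ⊕ opad = bf 82 49.
Inner hash: even-index sum = 457 mod 256 = 201; odd-index sum = 446 mod 256 = 190 → c9 be.
Outer hash (recomputed tag): even-index sum = 454 mod 256 = 198; odd-index sum = 331 mod 256 = 75 → c6 4b.
Recomputed tag = c64b; claimed = c64b → match.

valid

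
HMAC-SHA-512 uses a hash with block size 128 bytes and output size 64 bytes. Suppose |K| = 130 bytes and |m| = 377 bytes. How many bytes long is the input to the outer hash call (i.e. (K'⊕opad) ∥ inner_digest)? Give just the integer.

Key is 130 > 128 bytes, so it is hashed to 64 bytes then zero-padded to 128: |K'| = 128.
Outer input = (K'⊕opad) ∥ H(inner) → 128 + 64 = 192 bytes.

192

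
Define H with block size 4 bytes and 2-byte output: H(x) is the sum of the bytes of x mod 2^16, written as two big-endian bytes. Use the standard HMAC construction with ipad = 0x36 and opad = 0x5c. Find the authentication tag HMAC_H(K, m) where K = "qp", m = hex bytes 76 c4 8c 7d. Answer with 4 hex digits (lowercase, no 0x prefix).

Key "qp" = 71 70 is 2 bytes ≤ B = 4; zero-pad to 4 bytes: K' = 71 70 00 00.
K' ⊕ ipad = 47 46 36 36.  K' ⊕ opad = 2d 2c 5c 5c.
Inner input = (K'⊕ipad) ∥ m = 47 46 36 36 ∥ 76 c4 8c 7d.
Inner hash: sum = 71+70+54+54+118+196+140+125 = 828 → 03 3c.
Outer input = (K'⊕opad) ∥ inner = 2d 2c 5c 5c ∥ 03 3c.
Outer hash (tag): sum = 45+44+92+92+3+60 = 336 → 01 50.

0150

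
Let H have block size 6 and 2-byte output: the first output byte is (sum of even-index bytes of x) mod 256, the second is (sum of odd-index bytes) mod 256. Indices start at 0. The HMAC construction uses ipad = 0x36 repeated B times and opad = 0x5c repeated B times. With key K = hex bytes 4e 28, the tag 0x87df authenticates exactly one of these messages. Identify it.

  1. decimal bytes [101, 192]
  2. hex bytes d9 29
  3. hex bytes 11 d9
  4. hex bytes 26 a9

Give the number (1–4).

2

Key hex bytes 4e 28 is 2 bytes ≤ B = 6; zero-pad to 6 bytes: K' = 4e 28 00 00 00 00.
K' ⊕ ipad = 78 1e 36 36 36 36; K' ⊕ opad = 12 74 5c 5c 5c 5c.
m1: inner = H(78 1e 36 36 36 36 65 c0) = 49 4a; tag = H(12 74 5c 5c 5c 5c 49 4a) = 1376
m2: inner = H(78 1e 36 36 36 36 d9 29) = bd b3; tag = H(12 74 5c 5c 5c 5c bd b3) = 87df ← matches
m3: inner = H(78 1e 36 36 36 36 11 d9) = f5 63; tag = H(12 74 5c 5c 5c 5c f5 63) = bf8f
m4: inner = H(78 1e 36 36 36 36 26 a9) = 0a 33; tag = H(12 74 5c 5c 5c 5c 0a 33) = d45f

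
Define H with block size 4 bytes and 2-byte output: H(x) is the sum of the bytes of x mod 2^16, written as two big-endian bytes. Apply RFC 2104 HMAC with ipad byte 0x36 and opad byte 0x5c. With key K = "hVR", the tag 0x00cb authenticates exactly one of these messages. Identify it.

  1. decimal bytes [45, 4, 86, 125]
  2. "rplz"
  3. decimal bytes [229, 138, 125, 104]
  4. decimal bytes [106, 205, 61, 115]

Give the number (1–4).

2

Key "hVR" = 68 56 52 is 3 bytes ≤ B = 4; zero-pad to 4 bytes: K' = 68 56 52 00.
K' ⊕ ipad = 5e 60 64 36; K' ⊕ opad = 34 0a 0e 5c.
m1: inner = H(5e 60 64 36 2d 04 56 7d) = 02 5c; tag = H(34 0a 0e 5c 02 5c) = 0106
m2: inner = H(5e 60 64 36 72 70 6c 7a) = 03 20; tag = H(34 0a 0e 5c 03 20) = 00cb ← matches
m3: inner = H(5e 60 64 36 e5 8a 7d 68) = 03 ac; tag = H(34 0a 0e 5c 03 ac) = 0157
m4: inner = H(5e 60 64 36 6a cd 3d 73) = 03 3f; tag = H(34 0a 0e 5c 03 3f) = 00ea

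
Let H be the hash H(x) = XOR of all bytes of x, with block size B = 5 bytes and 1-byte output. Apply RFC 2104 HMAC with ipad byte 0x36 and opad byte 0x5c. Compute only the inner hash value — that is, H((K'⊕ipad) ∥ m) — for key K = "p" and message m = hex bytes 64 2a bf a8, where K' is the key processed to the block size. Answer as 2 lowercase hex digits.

1f

Key "p" = 70 is 1 byte ≤ B = 5; zero-pad to 5 bytes: K' = 70 00 00 00 00.
K' ⊕ ipad = 46 36 36 36 36.
Inner input = 46 36 36 36 36 ∥ 64 2a bf a8.
Inner hash: XOR 46⊕36⊕36⊕36⊕36⊕64⊕2a⊕bf⊕a8 = 1f.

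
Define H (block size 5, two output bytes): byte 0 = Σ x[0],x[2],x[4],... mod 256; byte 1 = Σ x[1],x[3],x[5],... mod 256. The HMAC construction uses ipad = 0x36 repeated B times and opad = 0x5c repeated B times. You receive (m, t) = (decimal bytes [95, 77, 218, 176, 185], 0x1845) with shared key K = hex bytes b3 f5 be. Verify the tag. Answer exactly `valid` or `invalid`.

valid

Key hex bytes b3 f5 be is 3 bytes ≤ B = 5; zero-pad to 5 bytes: K' = b3 f5 be 00 00.
K' ⊕ ipad = 85 c3 88 36 36; K' ⊕ opad = ef a9 e2 5c 5c.
Inner hash: even-index sum = 576 mod 256 = 64; odd-index sum = 747 mod 256 = 235 → 40 eb.
Outer hash (recomputed tag): even-index sum = 792 mod 256 = 24; odd-index sum = 325 mod 256 = 69 → 18 45.
Recomputed tag = 1845; claimed = 1845 → match.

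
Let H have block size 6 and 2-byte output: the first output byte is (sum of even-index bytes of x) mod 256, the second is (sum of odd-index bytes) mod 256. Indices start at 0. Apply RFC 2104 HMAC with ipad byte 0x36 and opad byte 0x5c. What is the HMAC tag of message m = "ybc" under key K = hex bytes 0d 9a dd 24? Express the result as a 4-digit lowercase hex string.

66f0

Key hex bytes 0d 9a dd 24 is 4 bytes ≤ B = 6; zero-pad to 6 bytes: K' = 0d 9a dd 24 00 00.
K' ⊕ ipad = 3b ac eb 12 36 36.  K' ⊕ opad = 51 c6 81 78 5c 5c.
Inner input = (K'⊕ipad) ∥ m = 3b ac eb 12 36 36 ∥ 79 62 63.
Inner hash: even-index sum = 568 mod 256 = 56; odd-index sum = 342 mod 256 = 86 → 38 56.
Outer input = (K'⊕opad) ∥ inner = 51 c6 81 78 5c 5c ∥ 38 56.
Outer hash (tag): even-index sum = 358 mod 256 = 102; odd-index sum = 496 mod 256 = 240 → 66 f0.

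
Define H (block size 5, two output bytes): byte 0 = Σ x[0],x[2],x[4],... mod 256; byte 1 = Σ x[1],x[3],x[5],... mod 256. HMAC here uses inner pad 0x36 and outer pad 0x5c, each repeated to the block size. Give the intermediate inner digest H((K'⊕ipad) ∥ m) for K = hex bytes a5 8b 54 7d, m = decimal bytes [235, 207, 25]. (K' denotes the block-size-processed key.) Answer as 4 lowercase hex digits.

Key hex bytes a5 8b 54 7d is 4 bytes ≤ B = 5; zero-pad to 5 bytes: K' = a5 8b 54 7d 00.
K' ⊕ ipad = 93 bd 62 4b 36.
Inner input = 93 bd 62 4b 36 ∥ eb cf 19.
Inner hash: even-index sum = 506 mod 256 = 250; odd-index sum = 524 mod 256 = 12 → fa 0c.

fa0c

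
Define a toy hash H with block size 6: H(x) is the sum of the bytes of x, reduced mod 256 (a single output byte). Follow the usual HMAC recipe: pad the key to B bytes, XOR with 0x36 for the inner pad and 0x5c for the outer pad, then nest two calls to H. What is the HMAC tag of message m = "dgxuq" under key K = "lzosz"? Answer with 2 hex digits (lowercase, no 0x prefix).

29

Key "lzosz" = 6c 7a 6f 73 7a is 5 bytes ≤ B = 6; zero-pad to 6 bytes: K' = 6c 7a 6f 73 7a 00.
K' ⊕ ipad = 5a 4c 59 45 4c 36.  K' ⊕ opad = 30 26 33 2f 26 5c.
Inner input = (K'⊕ipad) ∥ m = 5a 4c 59 45 4c 36 ∥ 64 67 78 75 71.
Inner hash: sum = 90+76+89+69+76+54+100+103+120+117+113 = 1007; mod 256 = 239 → ef.
Outer input = (K'⊕opad) ∥ inner = 30 26 33 2f 26 5c ∥ ef.
Outer hash (tag): sum = 48+38+51+47+38+92+239 = 553; mod 256 = 41 → 29.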